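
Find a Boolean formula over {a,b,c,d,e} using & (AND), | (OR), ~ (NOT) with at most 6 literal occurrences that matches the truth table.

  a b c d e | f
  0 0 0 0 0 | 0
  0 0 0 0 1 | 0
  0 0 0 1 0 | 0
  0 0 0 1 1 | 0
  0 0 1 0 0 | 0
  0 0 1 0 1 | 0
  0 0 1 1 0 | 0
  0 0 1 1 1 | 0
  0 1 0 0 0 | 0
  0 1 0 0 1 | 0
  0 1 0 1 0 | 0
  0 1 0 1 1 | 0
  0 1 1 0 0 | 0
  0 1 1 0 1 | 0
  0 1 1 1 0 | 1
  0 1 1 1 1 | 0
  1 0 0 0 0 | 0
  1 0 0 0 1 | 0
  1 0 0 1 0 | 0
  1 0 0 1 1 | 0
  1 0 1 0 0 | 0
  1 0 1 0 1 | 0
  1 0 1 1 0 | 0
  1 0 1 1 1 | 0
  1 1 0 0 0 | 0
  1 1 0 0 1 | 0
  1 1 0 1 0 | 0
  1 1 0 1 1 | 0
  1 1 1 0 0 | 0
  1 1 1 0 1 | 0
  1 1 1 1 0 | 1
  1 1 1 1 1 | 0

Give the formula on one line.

  ~e = 10101010101010101010101010101010
  (~e & b) = 00000000101010100000000010101010
  ((~e & b) & c) = 00000000000010100000000000001010
  ~c = 11110000111100001111000011110000
  (e | d) = 01110111011101110111011101110111
  (~c | (e | d)) = 11110111111101111111011111110111
  (((~e & b) & c) & (~c | (e | d))) = 00000000000000100000000000000010

(((~e & b) & c) & (~c | (e | d)))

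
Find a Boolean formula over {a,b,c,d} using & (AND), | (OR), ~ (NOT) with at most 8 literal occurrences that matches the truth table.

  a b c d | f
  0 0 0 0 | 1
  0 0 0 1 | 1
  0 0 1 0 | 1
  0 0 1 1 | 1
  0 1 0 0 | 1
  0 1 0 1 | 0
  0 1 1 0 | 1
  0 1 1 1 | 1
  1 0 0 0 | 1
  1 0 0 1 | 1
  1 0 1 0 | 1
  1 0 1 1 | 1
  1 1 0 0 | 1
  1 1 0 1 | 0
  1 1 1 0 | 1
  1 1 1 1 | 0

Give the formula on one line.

  ~b = 1111000011110000
  ~d = 1010101010101010
  (~b | ~d) = 1111101011111010
  ~a = 1111111100000000
  (c & ~a) = 0011001100000000
  (d & (c & ~a)) = 0001000100000000
  ((~b | ~d) | (d & (c & ~a))) = 1111101111111010

((~b | ~d) | (d & (c & ~a)))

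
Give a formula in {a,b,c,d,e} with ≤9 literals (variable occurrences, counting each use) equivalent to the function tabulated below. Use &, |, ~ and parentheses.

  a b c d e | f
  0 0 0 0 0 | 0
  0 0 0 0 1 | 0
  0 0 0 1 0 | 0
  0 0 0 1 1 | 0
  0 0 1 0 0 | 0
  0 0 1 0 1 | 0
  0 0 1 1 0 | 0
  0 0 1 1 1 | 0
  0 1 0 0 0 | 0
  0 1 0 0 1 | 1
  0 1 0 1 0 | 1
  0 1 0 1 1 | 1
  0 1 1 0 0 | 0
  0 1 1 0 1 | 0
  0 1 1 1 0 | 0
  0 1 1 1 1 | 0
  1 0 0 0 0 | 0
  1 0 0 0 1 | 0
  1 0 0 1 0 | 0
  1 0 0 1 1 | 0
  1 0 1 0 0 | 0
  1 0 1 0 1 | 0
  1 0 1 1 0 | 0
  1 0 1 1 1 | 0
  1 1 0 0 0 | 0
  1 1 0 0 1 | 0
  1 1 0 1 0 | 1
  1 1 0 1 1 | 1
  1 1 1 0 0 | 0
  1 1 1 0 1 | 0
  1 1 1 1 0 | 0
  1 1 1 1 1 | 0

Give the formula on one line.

  ~c = 11110000111100001111000011110000
  (b & ~c) = 00000000111100000000000011110000
  (~c & d) = 00110000001100000011000000110000
  ~a = 11111111111111110000000000000000
  (~a & e) = 01010101010101010000000000000000
  (c | (~a & e)) = 01011111010111110000111100001111
  ((~c & d) | (c | (~a & e))) = 01111111011111110011111100111111
  ((b & ~c) & ((~c & d) | (c | (~a & e)))) = 00000000011100000000000000110000

((b & ~c) & ((~c & d) | (c | (~a & e))))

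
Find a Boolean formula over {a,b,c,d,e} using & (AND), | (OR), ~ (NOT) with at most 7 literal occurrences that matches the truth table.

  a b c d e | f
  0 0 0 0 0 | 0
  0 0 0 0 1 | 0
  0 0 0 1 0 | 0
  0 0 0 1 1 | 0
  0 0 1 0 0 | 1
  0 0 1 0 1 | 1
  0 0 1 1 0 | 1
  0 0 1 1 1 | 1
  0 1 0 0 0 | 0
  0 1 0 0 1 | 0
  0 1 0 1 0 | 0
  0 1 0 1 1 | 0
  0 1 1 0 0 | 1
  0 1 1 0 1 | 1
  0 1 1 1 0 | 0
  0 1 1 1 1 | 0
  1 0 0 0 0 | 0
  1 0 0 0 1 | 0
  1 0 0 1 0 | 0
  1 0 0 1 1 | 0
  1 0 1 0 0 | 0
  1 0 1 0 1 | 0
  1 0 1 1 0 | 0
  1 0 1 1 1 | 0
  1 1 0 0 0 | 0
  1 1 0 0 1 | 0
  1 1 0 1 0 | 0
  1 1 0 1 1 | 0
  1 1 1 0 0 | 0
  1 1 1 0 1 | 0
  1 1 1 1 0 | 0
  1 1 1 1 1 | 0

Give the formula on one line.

(((c & ~b) | ~d) & (~a & c))

  ~b = 11111111000000001111111100000000
  (c & ~b) = 00001111000000000000111100000000
  ~d = 11001100110011001100110011001100
  ((c & ~b) | ~d) = 11001111110011001100111111001100
  ~a = 11111111111111110000000000000000
  (~a & c) = 00001111000011110000000000000000
  (((c & ~b) | ~d) & (~a & c)) = 00001111000011000000000000000000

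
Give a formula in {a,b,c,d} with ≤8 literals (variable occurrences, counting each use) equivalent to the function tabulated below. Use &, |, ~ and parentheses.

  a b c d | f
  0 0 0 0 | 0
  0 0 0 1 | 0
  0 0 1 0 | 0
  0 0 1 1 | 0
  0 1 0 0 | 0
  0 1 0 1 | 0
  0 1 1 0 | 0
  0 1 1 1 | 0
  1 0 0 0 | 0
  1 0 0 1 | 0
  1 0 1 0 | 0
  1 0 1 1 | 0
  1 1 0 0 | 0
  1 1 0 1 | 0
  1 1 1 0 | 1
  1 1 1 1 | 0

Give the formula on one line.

((d | (c & b)) & (a & ((a | (c & ~a)) & ~d)))

  (c & b) = 0000001100000011
  (d | (c & b)) = 0101011101010111
  ~a = 1111111100000000
  (c & ~a) = 0011001100000000
  (a | (c & ~a)) = 0011001111111111
  ~d = 1010101010101010
  ((a | (c & ~a)) & ~d) = 0010001010101010
  (a & ((a | (c & ~a)) & ~d)) = 0000000010101010
  ((d | (c & b)) & (a & ((a | (c & ~a)) & ~d))) = 0000000000000010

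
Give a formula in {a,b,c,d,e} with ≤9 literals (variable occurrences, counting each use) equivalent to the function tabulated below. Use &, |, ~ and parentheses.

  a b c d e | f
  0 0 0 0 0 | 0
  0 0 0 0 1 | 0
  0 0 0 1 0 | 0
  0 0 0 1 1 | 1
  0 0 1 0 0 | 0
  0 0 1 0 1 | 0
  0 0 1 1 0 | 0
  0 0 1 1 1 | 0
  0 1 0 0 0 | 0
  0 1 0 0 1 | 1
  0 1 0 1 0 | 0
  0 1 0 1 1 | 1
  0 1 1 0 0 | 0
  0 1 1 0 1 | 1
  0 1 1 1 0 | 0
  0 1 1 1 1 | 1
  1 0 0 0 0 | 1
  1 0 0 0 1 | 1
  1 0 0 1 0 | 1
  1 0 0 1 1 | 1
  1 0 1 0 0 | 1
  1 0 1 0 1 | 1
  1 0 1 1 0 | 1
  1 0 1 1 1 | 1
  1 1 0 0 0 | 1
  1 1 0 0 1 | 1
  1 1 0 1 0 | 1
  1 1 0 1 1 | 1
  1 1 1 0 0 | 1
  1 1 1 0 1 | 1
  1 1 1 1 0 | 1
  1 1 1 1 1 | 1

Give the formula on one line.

  (d & e) = 00010001000100010001000100010001
  ~c = 11110000111100001111000011110000
  ((d & e) & ~c) = 00010000000100000001000000010000
  (b & e) = 00000000010101010000000001010101
  ((b & e) | a) = 00000000010101011111111111111111
  (((d & e) & ~c) | ((b & e) | a)) = 00010000010101011111111111111111

(((d & e) & ~c) | ((b & e) | a))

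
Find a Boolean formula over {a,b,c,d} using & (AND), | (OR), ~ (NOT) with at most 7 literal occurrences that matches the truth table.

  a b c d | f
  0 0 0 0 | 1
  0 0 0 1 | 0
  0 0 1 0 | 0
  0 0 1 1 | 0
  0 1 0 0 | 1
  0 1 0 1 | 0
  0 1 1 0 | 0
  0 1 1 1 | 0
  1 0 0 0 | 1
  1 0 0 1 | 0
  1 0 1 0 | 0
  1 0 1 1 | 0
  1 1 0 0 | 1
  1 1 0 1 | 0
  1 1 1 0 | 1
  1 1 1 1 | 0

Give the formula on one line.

  (a & b) = 0000000000001111
  ~c = 1100110011001100
  (~c | d) = 1101110111011101
  ((a & b) | (~c | d)) = 1101110111011111
  ~d = 1010101010101010
  (((a & b) | (~c | d)) & ~d) = 1000100010001010

(((a & b) | (~c | d)) & ~d)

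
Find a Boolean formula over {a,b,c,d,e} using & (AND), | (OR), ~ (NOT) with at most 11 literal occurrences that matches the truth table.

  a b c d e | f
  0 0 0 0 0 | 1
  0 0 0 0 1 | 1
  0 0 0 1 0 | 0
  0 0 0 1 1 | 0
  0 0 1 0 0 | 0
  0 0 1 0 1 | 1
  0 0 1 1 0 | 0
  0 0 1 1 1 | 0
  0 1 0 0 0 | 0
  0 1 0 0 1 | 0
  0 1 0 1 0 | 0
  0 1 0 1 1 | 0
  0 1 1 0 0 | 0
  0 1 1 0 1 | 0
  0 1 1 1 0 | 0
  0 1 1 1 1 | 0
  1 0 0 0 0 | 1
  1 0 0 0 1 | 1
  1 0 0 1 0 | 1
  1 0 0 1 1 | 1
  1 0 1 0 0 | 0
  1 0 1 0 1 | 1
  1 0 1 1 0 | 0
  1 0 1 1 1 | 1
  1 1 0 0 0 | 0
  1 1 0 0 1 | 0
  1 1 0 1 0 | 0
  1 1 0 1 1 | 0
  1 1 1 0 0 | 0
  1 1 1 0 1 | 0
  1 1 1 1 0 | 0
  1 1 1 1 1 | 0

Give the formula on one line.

((~c | ((~a & ~c) | e)) & (~b & ((~b & ~d) | a)))

  ~c = 11110000111100001111000011110000
  ~a = 11111111111111110000000000000000
  (~a & ~c) = 11110000111100000000000000000000
  ((~a & ~c) | e) = 11110101111101010101010101010101
  (~c | ((~a & ~c) | e)) = 11110101111101011111010111110101
  ~b = 11111111000000001111111100000000
  ~d = 11001100110011001100110011001100
  (~b & ~d) = 11001100000000001100110000000000
  ((~b & ~d) | a) = 11001100000000001111111111111111
  (~b & ((~b & ~d) | a)) = 11001100000000001111111100000000
  ((~c | ((~a & ~c) | e)) & (~b & ((~b & ~d) | a))) = 11000100000000001111010100000000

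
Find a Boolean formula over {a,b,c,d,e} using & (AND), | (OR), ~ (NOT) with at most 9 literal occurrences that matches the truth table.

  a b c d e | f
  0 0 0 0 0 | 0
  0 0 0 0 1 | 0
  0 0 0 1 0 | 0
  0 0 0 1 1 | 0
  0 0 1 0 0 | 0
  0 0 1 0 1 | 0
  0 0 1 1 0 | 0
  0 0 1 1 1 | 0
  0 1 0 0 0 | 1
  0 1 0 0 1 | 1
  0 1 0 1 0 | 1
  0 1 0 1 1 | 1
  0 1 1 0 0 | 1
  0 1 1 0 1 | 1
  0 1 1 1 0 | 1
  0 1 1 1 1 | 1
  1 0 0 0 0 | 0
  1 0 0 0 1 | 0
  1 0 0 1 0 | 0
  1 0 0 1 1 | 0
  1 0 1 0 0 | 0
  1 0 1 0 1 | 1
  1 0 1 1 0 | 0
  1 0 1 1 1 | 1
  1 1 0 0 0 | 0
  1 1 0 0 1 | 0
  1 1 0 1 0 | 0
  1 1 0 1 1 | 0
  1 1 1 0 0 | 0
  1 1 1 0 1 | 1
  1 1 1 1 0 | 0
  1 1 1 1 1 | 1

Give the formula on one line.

((a & (c & e)) | (b & (~a | ~b)))

  (c & e) = 00000101000001010000010100000101
  (a & (c & e)) = 00000000000000000000010100000101
  ~a = 11111111111111110000000000000000
  ~b = 11111111000000001111111100000000
  (~a | ~b) = 11111111111111111111111100000000
  (b & (~a | ~b)) = 00000000111111110000000000000000
  ((a & (c & e)) | (b & (~a | ~b))) = 00000000111111110000010100000101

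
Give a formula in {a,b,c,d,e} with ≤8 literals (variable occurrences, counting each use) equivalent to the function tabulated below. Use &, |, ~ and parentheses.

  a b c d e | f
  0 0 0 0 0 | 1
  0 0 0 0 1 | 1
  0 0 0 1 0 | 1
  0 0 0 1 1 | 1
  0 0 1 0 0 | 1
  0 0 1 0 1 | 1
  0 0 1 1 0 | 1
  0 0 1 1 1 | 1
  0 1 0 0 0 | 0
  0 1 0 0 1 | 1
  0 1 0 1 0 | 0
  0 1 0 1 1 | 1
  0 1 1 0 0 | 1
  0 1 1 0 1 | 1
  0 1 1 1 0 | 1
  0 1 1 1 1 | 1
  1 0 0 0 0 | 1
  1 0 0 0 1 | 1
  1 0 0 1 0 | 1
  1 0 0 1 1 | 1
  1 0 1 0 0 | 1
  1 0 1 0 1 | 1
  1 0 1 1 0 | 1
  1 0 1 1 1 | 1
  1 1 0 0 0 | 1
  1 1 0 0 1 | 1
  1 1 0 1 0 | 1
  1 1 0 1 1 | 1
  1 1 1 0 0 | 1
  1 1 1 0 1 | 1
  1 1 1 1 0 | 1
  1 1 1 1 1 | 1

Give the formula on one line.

  ~b = 11111111000000001111111100000000
  ~c = 11110000111100001111000011110000
  (~b & ~c) = 11110000000000001111000000000000
  (a | (~b & ~c)) = 11110000000000001111111111111111
  ((a | (~b & ~c)) | e) = 11110101010101011111111111111111
  (((a | (~b & ~c)) | e) | c) = 11111111010111111111111111111111

(((a | (~b & ~c)) | e) | c)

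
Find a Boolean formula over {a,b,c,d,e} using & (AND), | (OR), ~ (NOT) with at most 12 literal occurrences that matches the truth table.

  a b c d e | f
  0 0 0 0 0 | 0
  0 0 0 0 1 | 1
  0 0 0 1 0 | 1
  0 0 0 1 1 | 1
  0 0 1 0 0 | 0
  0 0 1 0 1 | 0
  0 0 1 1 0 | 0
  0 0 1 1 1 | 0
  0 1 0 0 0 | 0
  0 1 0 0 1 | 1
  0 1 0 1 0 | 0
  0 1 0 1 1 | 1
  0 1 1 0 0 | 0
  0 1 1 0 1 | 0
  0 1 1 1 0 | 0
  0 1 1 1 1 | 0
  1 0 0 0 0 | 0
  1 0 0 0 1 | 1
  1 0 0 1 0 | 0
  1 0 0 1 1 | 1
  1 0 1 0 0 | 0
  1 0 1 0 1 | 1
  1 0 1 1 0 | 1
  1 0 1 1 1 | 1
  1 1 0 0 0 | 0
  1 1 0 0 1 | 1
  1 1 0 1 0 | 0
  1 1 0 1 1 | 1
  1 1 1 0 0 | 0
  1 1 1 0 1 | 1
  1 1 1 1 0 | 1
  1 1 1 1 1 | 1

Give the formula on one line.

  ~a = 11111111111111110000000000000000
  (b | ~a) = 11111111111111110000000011111111
  (d & (b | ~a)) = 00110011001100110000000000110011
  ~b = 11111111000000001111111100000000
  ((d & (b | ~a)) & ~b) = 00110011000000000000000000000000
  (((d & (b | ~a)) & ~b) | c) = 00111111000011110000111100001111
  ((((d & (b | ~a)) & ~b) | c) & d) = 00110011000000110000001100000011
  (((((d & (b | ~a)) & ~b) | c) & d) | e) = 01110111010101110101011101010111
  ~c = 11110000111100001111000011110000
  (~c | a) = 11110000111100001111111111111111
  ((((((d & (b | ~a)) & ~b) | c) & d) | e) & (~c | a)) = 01110000010100000101011101010111

((((((d & (b | ~a)) & ~b) | c) & d) | e) & (~c | a))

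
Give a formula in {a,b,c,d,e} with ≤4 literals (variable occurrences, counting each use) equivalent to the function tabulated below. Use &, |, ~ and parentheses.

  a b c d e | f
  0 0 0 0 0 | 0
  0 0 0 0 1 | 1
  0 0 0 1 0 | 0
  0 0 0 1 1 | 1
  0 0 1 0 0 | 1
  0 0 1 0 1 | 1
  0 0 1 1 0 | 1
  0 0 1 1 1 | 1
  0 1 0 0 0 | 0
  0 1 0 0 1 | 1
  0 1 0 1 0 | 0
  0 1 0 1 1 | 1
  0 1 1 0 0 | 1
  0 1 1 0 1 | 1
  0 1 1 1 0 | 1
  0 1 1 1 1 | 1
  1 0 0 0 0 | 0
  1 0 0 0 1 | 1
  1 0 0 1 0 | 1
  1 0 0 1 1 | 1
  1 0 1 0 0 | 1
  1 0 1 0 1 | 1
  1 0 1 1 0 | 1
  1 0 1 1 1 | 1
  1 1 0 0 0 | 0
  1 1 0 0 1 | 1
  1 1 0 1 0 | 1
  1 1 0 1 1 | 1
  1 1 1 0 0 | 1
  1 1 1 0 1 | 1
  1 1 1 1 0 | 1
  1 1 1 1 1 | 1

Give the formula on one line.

(((a & d) | e) | c)

  (a & d) = 00000000000000000011001100110011
  ((a & d) | e) = 01010101010101010111011101110111
  (((a & d) | e) | c) = 01011111010111110111111101111111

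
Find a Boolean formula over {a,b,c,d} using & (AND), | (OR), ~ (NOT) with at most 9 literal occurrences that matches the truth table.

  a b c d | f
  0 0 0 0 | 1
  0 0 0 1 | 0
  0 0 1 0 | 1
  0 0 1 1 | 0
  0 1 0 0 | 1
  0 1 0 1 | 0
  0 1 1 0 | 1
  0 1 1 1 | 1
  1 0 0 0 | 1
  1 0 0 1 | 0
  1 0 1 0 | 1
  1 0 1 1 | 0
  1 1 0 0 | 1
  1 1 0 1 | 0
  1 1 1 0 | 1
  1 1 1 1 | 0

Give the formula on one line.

  ~d = 1010101010101010
  (b & d) = 0000010100000101
  ~c = 1100110011001100
  (b & ~c) = 0000110000001100
  ((b & d) | (b & ~c)) = 0000110100001101
  ~a = 1111111100000000
  (~a & c) = 0011001100000000
  (((b & d) | (b & ~c)) & (~a & c)) = 0000000100000000
  (~d | (((b & d) | (b & ~c)) & (~a & c))) = 1010101110101010

(~d | (((b & d) | (b & ~c)) & (~a & c)))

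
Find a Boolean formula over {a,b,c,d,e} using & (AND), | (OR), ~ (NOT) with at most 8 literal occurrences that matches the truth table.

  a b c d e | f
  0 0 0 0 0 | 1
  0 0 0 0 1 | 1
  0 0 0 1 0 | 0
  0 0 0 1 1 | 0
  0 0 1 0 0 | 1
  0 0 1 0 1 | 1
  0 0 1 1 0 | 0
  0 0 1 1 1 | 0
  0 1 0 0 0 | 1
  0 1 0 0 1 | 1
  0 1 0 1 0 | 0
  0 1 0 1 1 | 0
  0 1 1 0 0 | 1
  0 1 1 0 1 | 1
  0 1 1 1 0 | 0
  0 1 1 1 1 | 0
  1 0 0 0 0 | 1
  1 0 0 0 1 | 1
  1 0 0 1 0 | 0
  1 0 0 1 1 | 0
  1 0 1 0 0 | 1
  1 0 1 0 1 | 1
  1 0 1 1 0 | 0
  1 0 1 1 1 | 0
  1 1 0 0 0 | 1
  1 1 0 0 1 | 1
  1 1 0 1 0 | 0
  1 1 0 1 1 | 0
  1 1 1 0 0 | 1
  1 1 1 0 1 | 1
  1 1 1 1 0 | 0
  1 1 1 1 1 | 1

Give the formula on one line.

(~d | ((e & (((~d | c) & b) & c)) & (a | ~e)))

  ~d = 11001100110011001100110011001100
  (~d | c) = 11001111110011111100111111001111
  ((~d | c) & b) = 00000000110011110000000011001111
  (((~d | c) & b) & c) = 00000000000011110000000000001111
  (e & (((~d | c) & b) & c)) = 00000000000001010000000000000101
  ~e = 10101010101010101010101010101010
  (a | ~e) = 10101010101010101111111111111111
  ((e & (((~d | c) & b) & c)) & (a | ~e)) = 00000000000000000000000000000101
  (~d | ((e & (((~d | c) & b) & c)) & (a | ~e))) = 11001100110011001100110011001101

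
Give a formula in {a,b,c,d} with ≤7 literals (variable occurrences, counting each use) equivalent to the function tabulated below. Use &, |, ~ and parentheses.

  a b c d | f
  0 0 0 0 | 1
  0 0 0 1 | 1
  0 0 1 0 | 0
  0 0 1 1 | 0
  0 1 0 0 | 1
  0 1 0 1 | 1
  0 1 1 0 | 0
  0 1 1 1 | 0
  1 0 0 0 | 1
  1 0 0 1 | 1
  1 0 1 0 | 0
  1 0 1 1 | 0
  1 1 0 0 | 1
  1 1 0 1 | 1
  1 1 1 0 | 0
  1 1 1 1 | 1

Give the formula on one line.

(((d & b) & a) | ~c)

  (d & b) = 0000010100000101
  ((d & b) & a) = 0000000000000101
  ~c = 1100110011001100
  (((d & b) & a) | ~c) = 1100110011001101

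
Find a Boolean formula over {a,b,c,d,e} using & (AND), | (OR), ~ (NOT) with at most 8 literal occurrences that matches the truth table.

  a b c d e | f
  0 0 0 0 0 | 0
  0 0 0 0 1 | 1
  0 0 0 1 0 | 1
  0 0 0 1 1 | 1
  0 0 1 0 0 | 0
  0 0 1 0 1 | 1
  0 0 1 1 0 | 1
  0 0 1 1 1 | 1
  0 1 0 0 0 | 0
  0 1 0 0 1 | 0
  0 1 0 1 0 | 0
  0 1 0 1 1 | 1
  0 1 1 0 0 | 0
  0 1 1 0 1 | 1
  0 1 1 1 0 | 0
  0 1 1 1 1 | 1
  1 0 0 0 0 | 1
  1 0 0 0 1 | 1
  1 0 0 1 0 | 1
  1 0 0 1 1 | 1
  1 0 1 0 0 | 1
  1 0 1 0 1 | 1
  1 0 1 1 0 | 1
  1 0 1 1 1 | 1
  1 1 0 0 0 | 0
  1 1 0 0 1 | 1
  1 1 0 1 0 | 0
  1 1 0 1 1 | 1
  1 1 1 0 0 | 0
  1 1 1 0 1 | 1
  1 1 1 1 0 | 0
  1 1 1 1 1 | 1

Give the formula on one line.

((((d | (b & c)) | a) & (e | ~b)) | (~b & e))

  (b & c) = 00000000000011110000000000001111
  (d | (b & c)) = 00110011001111110011001100111111
  ((d | (b & c)) | a) = 00110011001111111111111111111111
  ~b = 11111111000000001111111100000000
  (e | ~b) = 11111111010101011111111101010101
  (((d | (b & c)) | a) & (e | ~b)) = 00110011000101011111111101010101
  (~b & e) = 01010101000000000101010100000000
  ((((d | (b & c)) | a) & (e | ~b)) | (~b & e)) = 01110111000101011111111101010101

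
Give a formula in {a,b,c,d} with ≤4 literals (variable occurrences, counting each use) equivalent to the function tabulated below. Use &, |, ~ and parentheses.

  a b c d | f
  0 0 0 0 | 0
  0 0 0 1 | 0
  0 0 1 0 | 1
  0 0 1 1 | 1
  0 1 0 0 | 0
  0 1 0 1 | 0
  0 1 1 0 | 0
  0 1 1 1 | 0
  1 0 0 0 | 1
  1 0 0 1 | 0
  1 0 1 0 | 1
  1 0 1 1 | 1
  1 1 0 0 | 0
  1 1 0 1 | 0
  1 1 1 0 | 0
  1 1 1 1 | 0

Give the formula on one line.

  ~b = 1111000011110000
  ~d = 1010101010101010
  (a & ~d) = 0000000010101010
  (c | (a & ~d)) = 0011001110111011
  (~b & (c | (a & ~d))) = 0011000010110000

(~b & (c | (a & ~d)))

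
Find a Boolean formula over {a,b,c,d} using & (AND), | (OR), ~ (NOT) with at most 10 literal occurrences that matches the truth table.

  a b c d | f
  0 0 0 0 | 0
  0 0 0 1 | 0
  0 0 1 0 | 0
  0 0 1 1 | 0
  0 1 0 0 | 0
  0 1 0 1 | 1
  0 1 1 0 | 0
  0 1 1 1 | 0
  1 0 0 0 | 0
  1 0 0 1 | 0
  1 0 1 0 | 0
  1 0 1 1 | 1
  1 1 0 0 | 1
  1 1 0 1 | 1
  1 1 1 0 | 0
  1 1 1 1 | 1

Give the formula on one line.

  (a & d) = 0000000001010101
  ((a & d) & c) = 0000000000010001
  ~c = 1100110011001100
  (~c & b) = 0000110000001100
  (((a & d) & c) | (~c & b)) = 0000110000011101
  ~b = 1111000011110000
  (a | ~b) = 1111000011111111
  (~c & (a | ~b)) = 1100000011001100
  ((~c & (a | ~b)) | d) = 1101010111011101
  ((((a & d) & c) | (~c & b)) & ((~c & (a | ~b)) | d)) = 0000010000011101

((((a & d) & c) | (~c & b)) & ((~c & (a | ~b)) | d))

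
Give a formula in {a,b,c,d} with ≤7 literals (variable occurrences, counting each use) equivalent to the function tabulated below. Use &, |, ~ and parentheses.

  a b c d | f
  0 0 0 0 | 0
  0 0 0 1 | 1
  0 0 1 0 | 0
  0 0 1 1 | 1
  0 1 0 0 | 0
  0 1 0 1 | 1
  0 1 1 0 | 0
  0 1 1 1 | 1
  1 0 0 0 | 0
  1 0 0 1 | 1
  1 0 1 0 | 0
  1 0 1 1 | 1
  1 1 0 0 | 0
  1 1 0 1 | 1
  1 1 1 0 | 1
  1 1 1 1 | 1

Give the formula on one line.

  (b & c) = 0000001100000011
  ((b & c) & a) = 0000000000000011
  (d | ((b & c) & a)) = 0101010101010111

(d | ((b & c) & a))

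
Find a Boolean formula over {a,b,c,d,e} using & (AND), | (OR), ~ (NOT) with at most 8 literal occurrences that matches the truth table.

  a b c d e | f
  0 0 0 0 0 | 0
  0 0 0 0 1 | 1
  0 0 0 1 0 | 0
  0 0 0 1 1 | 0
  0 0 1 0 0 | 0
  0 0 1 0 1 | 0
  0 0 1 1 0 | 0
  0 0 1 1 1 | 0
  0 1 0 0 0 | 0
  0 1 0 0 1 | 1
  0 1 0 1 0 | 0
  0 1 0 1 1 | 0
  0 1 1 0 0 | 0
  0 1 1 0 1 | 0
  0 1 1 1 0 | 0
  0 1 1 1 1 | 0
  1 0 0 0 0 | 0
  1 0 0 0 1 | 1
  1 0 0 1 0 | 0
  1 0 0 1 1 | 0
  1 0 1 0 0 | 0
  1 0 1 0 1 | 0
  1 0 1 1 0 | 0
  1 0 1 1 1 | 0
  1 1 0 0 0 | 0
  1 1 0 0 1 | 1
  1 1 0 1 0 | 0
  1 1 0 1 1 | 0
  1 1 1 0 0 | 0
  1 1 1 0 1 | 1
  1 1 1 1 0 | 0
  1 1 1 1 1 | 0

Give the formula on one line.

  ~c = 11110000111100001111000011110000
  (c & b) = 00000000000011110000000000001111
  (a & (c & b)) = 00000000000000000000000000001111
  (~c | e) = 11110101111101011111010111110101
  ((a & (c & b)) & (~c | e)) = 00000000000000000000000000000101
  (~c | ((a & (c & b)) & (~c | e))) = 11110000111100001111000011110101
  ~d = 11001100110011001100110011001100
  ((~c | ((a & (c & b)) & (~c | e))) & ~d) = 11000000110000001100000011000100
  (e & ((~c | ((a & (c & b)) & (~c | e))) & ~d)) = 01000000010000000100000001000100

(e & ((~c | ((a & (c & b)) & (~c | e))) & ~d))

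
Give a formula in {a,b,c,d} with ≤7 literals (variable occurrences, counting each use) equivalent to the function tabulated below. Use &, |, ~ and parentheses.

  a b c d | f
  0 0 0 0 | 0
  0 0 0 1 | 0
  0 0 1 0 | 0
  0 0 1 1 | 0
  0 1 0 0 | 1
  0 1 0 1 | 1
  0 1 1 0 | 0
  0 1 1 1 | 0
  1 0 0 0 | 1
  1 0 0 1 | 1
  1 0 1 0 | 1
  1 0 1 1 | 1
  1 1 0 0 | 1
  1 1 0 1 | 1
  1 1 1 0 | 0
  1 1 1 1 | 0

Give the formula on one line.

((~b | ~c) & (b | a))

  ~b = 1111000011110000
  ~c = 1100110011001100
  (~b | ~c) = 1111110011111100
  (b | a) = 0000111111111111
  ((~b | ~c) & (b | a)) = 0000110011111100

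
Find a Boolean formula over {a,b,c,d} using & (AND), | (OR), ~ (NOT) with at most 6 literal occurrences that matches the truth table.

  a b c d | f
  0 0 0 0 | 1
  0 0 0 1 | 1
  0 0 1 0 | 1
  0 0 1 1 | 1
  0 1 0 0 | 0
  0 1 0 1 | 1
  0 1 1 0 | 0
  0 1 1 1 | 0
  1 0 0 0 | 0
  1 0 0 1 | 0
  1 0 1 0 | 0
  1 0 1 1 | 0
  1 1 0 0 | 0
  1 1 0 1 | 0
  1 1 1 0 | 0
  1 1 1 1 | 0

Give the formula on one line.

  ~b = 1111000011110000
  ~c = 1100110011001100
  (~c & d) = 0100010001000100
  (~b | (~c & d)) = 1111010011110100
  ~a = 1111111100000000
  ((~b | (~c & d)) & ~a) = 1111010000000000

((~b | (~c & d)) & ~a)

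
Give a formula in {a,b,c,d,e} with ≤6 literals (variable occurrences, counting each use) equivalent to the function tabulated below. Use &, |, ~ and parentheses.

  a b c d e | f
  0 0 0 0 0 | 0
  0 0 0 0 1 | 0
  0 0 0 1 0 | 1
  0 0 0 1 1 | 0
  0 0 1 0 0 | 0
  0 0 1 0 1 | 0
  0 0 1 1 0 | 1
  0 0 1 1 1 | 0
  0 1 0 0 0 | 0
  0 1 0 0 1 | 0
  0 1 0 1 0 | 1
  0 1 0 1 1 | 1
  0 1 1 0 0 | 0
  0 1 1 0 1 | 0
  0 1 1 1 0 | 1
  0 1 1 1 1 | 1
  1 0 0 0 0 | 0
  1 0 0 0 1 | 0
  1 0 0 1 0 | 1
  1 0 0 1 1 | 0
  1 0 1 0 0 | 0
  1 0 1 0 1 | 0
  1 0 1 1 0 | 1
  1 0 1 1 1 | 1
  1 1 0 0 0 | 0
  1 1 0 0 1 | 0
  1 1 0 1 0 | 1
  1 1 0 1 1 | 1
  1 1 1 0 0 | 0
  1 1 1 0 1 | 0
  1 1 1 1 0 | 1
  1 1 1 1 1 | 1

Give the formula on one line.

  ~e = 10101010101010101010101010101010
  (b | ~e) = 10101010111111111010101011111111
  (c | b) = 00001111111111110000111111111111
  ((c | b) & a) = 00000000000000000000111111111111
  ((b | ~e) | ((c | b) & a)) = 10101010111111111010111111111111
  (d & ((b | ~e) | ((c | b) & a))) = 00100010001100110010001100110011

(d & ((b | ~e) | ((c | b) & a)))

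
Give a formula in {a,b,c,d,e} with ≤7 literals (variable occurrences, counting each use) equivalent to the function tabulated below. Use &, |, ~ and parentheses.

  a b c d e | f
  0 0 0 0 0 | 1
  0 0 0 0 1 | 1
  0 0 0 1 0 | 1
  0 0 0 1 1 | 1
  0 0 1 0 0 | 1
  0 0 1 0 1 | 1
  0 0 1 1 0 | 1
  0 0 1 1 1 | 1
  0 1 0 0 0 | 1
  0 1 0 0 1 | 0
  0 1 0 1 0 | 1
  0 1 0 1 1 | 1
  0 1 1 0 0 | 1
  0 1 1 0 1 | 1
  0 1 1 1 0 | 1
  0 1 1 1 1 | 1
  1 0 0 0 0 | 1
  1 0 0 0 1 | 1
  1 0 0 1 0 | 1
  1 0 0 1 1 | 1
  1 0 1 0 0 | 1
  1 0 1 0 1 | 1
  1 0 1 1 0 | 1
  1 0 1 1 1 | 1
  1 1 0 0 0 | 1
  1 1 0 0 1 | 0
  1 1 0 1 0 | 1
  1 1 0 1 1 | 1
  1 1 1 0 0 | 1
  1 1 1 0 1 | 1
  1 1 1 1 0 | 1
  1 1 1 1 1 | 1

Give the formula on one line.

  ~e = 10101010101010101010101010101010
  ~b = 11111111000000001111111100000000
  (c | ~b) = 11111111000011111111111100001111
  ((c | ~b) | d) = 11111111001111111111111100111111
  (((c | ~b) | d) & e) = 01010101000101010101010100010101
  (~e | (((c | ~b) | d) & e)) = 11111111101111111111111110111111

(~e | (((c | ~b) | d) & e))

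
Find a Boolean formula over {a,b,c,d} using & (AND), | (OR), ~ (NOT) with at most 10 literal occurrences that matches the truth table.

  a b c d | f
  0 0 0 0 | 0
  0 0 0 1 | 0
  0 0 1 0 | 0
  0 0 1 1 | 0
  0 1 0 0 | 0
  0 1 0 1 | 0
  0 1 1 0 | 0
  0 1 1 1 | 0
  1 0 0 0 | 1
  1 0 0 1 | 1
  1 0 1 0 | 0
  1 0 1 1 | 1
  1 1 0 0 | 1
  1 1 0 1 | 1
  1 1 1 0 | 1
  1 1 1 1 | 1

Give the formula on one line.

(((a & (d | (~c | b))) | (~c & (a | ~d))) & (d | a))

  ~c = 1100110011001100
  (~c | b) = 1100111111001111
  (d | (~c | b)) = 1101111111011111
  (a & (d | (~c | b))) = 0000000011011111
  ~d = 1010101010101010
  (a | ~d) = 1010101011111111
  (~c & (a | ~d)) = 1000100011001100
  ((a & (d | (~c | b))) | (~c & (a | ~d))) = 1000100011011111
  (d | a) = 0101010111111111
  (((a & (d | (~c | b))) | (~c & (a | ~d))) & (d | a)) = 0000000011011111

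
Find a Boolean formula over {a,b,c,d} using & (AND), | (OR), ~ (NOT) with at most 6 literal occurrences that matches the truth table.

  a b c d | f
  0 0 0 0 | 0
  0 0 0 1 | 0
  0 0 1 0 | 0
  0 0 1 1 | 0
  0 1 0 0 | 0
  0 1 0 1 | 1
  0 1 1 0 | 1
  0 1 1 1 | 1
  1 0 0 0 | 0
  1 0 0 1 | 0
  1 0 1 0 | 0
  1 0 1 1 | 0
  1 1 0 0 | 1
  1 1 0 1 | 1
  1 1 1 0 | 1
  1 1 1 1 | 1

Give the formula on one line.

((c | (a | d)) & b)

  (a | d) = 0101010111111111
  (c | (a | d)) = 0111011111111111
  ((c | (a | d)) & b) = 0000011100001111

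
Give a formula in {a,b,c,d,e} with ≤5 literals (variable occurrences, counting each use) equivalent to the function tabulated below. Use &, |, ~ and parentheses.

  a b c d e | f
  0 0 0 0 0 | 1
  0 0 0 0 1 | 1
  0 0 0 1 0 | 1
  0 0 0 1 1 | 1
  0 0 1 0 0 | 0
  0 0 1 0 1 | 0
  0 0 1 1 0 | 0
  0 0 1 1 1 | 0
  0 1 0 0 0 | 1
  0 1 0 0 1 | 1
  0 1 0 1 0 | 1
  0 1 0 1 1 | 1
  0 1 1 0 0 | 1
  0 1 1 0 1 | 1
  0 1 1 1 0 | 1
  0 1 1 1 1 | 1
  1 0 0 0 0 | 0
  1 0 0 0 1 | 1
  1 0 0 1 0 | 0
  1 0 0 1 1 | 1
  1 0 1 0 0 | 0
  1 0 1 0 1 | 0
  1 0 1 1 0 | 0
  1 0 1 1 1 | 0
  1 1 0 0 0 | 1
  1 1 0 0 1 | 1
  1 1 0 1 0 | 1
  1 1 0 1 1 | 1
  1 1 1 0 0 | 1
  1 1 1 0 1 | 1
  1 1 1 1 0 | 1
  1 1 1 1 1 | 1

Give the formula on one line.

(b | ((~a | e) & ~c))

  ~a = 11111111111111110000000000000000
  (~a | e) = 11111111111111110101010101010101
  ~c = 11110000111100001111000011110000
  ((~a | e) & ~c) = 11110000111100000101000001010000
  (b | ((~a | e) & ~c)) = 11110000111111110101000011111111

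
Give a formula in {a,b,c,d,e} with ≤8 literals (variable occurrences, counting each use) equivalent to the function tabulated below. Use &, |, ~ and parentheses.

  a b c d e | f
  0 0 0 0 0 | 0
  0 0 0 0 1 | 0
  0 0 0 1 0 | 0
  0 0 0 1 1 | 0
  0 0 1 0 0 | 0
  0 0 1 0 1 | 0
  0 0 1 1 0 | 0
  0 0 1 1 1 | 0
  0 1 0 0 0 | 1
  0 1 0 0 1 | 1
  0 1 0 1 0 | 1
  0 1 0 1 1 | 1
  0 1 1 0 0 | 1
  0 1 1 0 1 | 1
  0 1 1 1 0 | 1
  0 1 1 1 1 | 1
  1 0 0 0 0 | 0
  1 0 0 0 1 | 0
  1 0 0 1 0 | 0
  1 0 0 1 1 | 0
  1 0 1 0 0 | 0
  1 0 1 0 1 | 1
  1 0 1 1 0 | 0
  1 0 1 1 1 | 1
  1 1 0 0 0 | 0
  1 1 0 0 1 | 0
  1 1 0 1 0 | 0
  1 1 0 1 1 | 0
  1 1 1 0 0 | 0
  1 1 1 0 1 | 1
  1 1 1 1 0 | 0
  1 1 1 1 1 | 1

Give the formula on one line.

((e & (c & a)) | (~a & b))

  (c & a) = 00000000000000000000111100001111
  (e & (c & a)) = 00000000000000000000010100000101
  ~a = 11111111111111110000000000000000
  (~a & b) = 00000000111111110000000000000000
  ((e & (c & a)) | (~a & b)) = 00000000111111110000010100000101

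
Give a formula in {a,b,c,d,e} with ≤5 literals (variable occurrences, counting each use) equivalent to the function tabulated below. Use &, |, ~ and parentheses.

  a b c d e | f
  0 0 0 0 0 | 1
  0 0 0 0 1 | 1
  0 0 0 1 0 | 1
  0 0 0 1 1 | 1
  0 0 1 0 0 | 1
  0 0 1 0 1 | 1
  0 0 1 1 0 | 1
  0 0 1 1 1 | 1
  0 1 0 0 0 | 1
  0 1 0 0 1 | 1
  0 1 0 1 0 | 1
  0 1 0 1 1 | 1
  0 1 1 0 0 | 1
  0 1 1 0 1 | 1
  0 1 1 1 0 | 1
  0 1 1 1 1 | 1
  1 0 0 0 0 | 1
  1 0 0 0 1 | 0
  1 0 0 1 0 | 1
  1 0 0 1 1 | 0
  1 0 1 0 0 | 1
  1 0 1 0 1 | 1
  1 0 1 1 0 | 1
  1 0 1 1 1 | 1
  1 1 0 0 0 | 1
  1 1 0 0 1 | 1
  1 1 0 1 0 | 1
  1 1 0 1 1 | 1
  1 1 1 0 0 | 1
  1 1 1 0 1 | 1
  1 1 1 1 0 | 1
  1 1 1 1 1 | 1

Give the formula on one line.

  (c | b) = 00001111111111110000111111111111
  ~a = 11111111111111110000000000000000
  ~e = 10101010101010101010101010101010
  (~a | ~e) = 11111111111111111010101010101010
  ((c | b) | (~a | ~e)) = 11111111111111111010111111111111

((c | b) | (~a | ~e))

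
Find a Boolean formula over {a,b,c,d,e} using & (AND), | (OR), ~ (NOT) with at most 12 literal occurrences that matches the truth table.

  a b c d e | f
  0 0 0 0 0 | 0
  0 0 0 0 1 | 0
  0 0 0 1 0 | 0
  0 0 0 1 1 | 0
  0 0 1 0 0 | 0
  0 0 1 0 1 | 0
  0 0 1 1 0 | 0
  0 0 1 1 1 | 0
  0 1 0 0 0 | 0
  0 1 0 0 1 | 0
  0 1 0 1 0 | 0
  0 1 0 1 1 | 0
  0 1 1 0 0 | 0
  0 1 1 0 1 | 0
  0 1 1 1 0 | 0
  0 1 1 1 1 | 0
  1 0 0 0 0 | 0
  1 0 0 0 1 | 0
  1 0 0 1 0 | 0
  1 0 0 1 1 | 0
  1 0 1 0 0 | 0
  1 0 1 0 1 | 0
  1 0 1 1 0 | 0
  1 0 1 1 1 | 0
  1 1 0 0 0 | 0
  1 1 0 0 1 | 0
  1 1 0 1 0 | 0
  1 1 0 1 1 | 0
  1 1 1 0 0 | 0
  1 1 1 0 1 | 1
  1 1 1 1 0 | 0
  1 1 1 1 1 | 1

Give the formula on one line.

  (a & c) = 00000000000000000000111100001111
  (e & b) = 00000000010101010000000001010101
  ~c = 11110000111100001111000011110000
  ~a = 11111111111111110000000000000000
  (~a & b) = 00000000111111110000000000000000
  (~c | (~a & b)) = 11110000111111111111000011110000
  (c & (~c | (~a & b))) = 00000000000011110000000000000000
  ((c & (~c | (~a & b))) & d) = 00000000000000110000000000000000
  ((e & b) | ((c & (~c | (~a & b))) & d)) = 00000000010101110000000001010101
  ((a & c) & ((e & b) | ((c & (~c | (~a & b))) & d))) = 00000000000000000000000000000101

((a & c) & ((e & b) | ((c & (~c | (~a & b))) & d)))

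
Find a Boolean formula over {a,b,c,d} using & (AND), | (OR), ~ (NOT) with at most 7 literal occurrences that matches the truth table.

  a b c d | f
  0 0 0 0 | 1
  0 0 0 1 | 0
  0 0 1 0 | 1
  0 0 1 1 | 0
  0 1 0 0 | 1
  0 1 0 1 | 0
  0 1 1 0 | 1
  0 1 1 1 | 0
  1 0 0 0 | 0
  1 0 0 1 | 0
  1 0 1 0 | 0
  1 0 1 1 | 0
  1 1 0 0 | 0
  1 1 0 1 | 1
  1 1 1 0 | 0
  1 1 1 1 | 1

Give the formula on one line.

  ~a = 1111111100000000
  (~a | d) = 1111111101010101
  ((~a | d) & b) = 0000111100000101
  (a & ((~a | d) & b)) = 0000000000000101
  ~d = 1010101010101010
  (~d & ~a) = 1010101000000000
  ((a & ((~a | d) & b)) | (~d & ~a)) = 1010101000000101

((a & ((~a | d) & b)) | (~d & ~a))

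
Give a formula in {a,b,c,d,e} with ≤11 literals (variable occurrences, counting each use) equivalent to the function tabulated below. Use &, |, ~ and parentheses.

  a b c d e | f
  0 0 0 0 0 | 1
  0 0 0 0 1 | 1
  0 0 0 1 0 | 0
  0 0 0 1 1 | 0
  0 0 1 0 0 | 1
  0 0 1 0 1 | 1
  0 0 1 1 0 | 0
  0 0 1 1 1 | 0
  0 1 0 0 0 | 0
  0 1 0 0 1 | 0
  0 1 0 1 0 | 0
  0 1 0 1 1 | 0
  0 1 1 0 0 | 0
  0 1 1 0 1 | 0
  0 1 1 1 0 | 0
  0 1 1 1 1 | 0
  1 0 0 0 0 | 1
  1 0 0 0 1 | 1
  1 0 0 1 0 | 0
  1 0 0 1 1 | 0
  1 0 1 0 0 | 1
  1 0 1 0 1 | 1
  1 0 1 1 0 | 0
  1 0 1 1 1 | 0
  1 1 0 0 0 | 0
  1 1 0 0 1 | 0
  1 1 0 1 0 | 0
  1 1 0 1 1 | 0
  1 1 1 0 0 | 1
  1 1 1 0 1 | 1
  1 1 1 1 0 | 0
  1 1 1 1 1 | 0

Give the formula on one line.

(((((d | ~b) | c) | ~a) & ~d) & (~b | (a | d)))

  ~b = 11111111000000001111111100000000
  (d | ~b) = 11111111001100111111111100110011
  ((d | ~b) | c) = 11111111001111111111111100111111
  ~a = 11111111111111110000000000000000
  (((d | ~b) | c) | ~a) = 11111111111111111111111100111111
  ~d = 11001100110011001100110011001100
  ((((d | ~b) | c) | ~a) & ~d) = 11001100110011001100110000001100
  (a | d) = 00110011001100111111111111111111
  (~b | (a | d)) = 11111111001100111111111111111111
  (((((d | ~b) | c) | ~a) & ~d) & (~b | (a | d))) = 11001100000000001100110000001100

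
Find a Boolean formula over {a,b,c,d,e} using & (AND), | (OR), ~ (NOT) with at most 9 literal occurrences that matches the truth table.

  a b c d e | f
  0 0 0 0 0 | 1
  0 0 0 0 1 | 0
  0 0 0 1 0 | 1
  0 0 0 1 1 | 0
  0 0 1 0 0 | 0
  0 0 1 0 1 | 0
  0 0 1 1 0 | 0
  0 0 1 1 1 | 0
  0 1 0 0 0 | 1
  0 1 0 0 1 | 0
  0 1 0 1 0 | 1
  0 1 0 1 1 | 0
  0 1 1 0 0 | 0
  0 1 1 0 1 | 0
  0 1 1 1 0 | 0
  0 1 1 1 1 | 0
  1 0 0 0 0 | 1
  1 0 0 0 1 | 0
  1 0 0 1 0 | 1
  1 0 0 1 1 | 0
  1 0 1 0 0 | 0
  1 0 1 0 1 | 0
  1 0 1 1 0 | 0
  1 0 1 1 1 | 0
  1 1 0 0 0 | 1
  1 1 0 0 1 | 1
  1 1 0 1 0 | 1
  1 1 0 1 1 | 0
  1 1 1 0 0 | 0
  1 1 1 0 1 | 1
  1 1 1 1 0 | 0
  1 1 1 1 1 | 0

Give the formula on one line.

  ~a = 11111111111111110000000000000000
  (b | ~a) = 11111111111111110000000011111111
  (a & (b | ~a)) = 00000000000000000000000011111111
  ~c = 11110000111100001111000011110000
  (~c | e) = 11110101111101011111010111110101
  ~d = 11001100110011001100110011001100
  ((~c | e) & ~d) = 11000100110001001100010011000100
  ((a & (b | ~a)) & ((~c | e) & ~d)) = 00000000000000000000000011000100
  ~e = 10101010101010101010101010101010
  (~e & ~c) = 10100000101000001010000010100000
  (((a & (b | ~a)) & ((~c | e) & ~d)) | (~e & ~c)) = 10100000101000001010000011100100

(((a & (b | ~a)) & ((~c | e) & ~d)) | (~e & ~c))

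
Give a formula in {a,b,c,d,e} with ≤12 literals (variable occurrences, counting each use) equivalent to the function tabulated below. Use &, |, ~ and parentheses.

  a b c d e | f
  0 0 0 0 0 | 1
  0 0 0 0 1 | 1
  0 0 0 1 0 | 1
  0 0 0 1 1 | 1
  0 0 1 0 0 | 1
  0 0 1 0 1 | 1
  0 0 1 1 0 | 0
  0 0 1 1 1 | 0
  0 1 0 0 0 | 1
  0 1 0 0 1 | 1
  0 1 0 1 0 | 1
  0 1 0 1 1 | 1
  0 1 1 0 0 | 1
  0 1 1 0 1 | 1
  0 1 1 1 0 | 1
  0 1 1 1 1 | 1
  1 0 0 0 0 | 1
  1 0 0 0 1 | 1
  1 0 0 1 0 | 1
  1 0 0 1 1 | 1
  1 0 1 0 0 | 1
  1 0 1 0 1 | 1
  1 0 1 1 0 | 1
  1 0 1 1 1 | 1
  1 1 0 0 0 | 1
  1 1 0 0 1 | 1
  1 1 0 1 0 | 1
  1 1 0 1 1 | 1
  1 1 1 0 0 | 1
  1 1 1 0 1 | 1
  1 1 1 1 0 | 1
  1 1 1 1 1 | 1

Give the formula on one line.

(((~c & (c | (d | e))) | (~a & b)) | ((a | ~c) | ~d))

  ~c = 11110000111100001111000011110000
  (d | e) = 01110111011101110111011101110111
  (c | (d | e)) = 01111111011111110111111101111111
  (~c & (c | (d | e))) = 01110000011100000111000001110000
  ~a = 11111111111111110000000000000000
  (~a & b) = 00000000111111110000000000000000
  ((~c & (c | (d | e))) | (~a & b)) = 01110000111111110111000001110000
  (a | ~c) = 11110000111100001111111111111111
  ~d = 11001100110011001100110011001100
  ((a | ~c) | ~d) = 11111100111111001111111111111111
  (((~c & (c | (d | e))) | (~a & b)) | ((a | ~c) | ~d)) = 11111100111111111111111111111111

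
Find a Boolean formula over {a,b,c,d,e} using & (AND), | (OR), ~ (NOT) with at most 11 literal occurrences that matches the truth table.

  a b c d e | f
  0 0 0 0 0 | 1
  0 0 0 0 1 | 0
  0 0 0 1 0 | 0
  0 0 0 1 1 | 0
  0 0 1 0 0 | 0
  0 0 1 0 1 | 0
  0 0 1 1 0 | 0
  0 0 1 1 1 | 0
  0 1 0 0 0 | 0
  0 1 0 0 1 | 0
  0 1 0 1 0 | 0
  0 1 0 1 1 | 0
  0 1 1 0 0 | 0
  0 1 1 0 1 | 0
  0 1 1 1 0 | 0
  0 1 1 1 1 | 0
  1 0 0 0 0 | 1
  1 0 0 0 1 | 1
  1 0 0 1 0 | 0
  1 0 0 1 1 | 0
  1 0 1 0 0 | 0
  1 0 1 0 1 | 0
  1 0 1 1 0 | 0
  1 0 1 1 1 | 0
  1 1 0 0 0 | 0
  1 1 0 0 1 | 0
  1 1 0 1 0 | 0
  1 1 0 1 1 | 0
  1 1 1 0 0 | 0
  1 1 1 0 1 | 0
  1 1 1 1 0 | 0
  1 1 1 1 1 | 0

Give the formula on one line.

  ~e = 10101010101010101010101010101010
  (b | ~e) = 10101010111111111010101011111111
  ((b | ~e) | a) = 10101010111111111111111111111111
  (d & e) = 00010001000100010001000100010001
  ~b = 11111111000000001111111100000000
  ((d & e) | ~b) = 11111111000100011111111100010001
  ~c = 11110000111100001111000011110000
  ~d = 11001100110011001100110011001100
  (~c & ~d) = 11000000110000001100000011000000
  (((d & e) | ~b) & (~c & ~d)) = 11000000000000001100000000000000
  (((b | ~e) | a) & (((d & e) | ~b) & (~c & ~d))) = 10000000000000001100000000000000

(((b | ~e) | a) & (((d & e) | ~b) & (~c & ~d)))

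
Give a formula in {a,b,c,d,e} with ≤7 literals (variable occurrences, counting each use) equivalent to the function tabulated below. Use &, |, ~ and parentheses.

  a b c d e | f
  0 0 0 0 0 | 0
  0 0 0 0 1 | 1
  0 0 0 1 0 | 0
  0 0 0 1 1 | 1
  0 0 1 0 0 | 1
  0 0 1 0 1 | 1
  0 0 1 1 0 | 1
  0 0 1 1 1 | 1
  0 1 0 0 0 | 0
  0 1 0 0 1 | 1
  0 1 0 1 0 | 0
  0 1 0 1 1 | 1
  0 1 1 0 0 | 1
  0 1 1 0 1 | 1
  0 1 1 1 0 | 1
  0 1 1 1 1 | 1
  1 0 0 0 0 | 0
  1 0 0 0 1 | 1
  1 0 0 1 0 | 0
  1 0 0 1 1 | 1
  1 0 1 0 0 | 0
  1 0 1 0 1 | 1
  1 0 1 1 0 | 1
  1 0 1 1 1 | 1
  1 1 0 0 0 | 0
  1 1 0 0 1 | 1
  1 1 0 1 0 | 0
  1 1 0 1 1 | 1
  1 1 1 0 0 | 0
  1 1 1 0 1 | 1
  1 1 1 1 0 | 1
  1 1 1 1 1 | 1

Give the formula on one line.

  ~e = 10101010101010101010101010101010
  ~a = 11111111111111110000000000000000
  (~a | d) = 11111111111111110011001100110011
  ((~a | d) & c) = 00001111000011110000001100000011
  (~e & ((~a | d) & c)) = 00001010000010100000001000000010
  (e | (~e & ((~a | d) & c))) = 01011111010111110101011101010111

(e | (~e & ((~a | d) & c)))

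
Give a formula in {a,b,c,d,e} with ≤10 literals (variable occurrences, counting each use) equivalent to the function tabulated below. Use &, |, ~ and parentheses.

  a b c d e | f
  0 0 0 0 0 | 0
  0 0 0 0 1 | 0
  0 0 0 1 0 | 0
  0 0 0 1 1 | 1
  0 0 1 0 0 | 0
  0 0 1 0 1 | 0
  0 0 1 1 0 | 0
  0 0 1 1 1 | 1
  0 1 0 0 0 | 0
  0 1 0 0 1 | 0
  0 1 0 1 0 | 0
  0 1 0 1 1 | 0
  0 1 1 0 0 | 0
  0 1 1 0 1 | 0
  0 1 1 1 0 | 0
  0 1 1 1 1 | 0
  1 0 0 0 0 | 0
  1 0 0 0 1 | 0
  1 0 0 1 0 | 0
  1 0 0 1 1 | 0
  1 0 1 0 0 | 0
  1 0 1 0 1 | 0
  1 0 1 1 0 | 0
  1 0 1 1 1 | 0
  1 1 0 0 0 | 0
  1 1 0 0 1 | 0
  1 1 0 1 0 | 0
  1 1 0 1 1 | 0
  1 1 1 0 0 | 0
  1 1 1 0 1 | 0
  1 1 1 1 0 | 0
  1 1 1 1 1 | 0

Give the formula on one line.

((e & (~a | (~e & b))) & ((b & ~e) | (d & ~b)))

  ~a = 11111111111111110000000000000000
  ~e = 10101010101010101010101010101010
  (~e & b) = 00000000101010100000000010101010
  (~a | (~e & b)) = 11111111111111110000000010101010
  (e & (~a | (~e & b))) = 01010101010101010000000000000000
  (b & ~e) = 00000000101010100000000010101010
  ~b = 11111111000000001111111100000000
  (d & ~b) = 00110011000000000011001100000000
  ((b & ~e) | (d & ~b)) = 00110011101010100011001110101010
  ((e & (~a | (~e & b))) & ((b & ~e) | (d & ~b))) = 00010001000000000000000000000000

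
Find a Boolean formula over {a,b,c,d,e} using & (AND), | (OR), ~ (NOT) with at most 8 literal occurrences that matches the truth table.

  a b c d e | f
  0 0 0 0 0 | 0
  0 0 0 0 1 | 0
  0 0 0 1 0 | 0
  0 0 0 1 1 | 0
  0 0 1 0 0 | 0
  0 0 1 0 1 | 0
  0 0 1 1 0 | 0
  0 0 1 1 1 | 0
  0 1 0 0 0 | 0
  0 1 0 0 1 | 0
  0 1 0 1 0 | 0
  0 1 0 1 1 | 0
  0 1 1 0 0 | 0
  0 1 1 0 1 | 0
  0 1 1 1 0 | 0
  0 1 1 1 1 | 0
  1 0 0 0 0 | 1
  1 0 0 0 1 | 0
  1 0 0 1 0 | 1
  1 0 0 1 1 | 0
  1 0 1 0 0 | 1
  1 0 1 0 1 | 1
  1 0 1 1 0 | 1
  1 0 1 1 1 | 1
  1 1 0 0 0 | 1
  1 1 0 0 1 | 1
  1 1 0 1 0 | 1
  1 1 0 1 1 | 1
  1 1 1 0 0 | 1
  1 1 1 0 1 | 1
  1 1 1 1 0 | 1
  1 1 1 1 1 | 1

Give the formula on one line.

  ~b = 11111111000000001111111100000000
  ~e = 10101010101010101010101010101010
  (~b & ~e) = 10101010000000001010101000000000
  ~c = 11110000111100001111000011110000
  (~c & b) = 00000000111100000000000011110000
  ((~b & ~e) | (~c & b)) = 10101010111100001010101011110000
  (((~b & ~e) | (~c & b)) | c) = 10101111111111111010111111111111
  (a & (((~b & ~e) | (~c & b)) | c)) = 00000000000000001010111111111111

(a & (((~b & ~e) | (~c & b)) | c))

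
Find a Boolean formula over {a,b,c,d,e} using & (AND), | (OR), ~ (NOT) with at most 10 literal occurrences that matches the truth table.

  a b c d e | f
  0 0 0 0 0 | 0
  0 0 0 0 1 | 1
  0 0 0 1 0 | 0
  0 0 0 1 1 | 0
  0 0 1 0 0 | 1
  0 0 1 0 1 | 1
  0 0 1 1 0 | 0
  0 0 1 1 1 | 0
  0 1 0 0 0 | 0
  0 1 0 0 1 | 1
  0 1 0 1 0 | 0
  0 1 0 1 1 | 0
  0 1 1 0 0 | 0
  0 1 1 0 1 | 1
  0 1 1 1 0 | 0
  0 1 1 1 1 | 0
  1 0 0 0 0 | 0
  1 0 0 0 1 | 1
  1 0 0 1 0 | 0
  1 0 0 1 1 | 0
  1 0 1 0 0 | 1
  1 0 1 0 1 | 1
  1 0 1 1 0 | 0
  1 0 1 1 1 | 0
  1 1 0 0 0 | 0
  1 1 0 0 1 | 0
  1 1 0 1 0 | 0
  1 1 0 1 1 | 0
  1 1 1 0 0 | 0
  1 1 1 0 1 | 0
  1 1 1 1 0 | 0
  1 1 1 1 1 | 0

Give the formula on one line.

  ~d = 11001100110011001100110011001100
  (e | c) = 01011111010111110101111101011111
  (~d & (e | c)) = 01001100010011000100110001001100
  ~a = 11111111111111110000000000000000
  ~b = 11111111000000001111111100000000
  (~b | d) = 11111111001100111111111100110011
  (~a | (~b | d)) = 11111111111111111111111100110011
  (~b | e) = 11111111010101011111111101010101
  ((~a | (~b | d)) & (~b | e)) = 11111111010101011111111100010001
  ((~d & (e | c)) & ((~a | (~b | d)) & (~b | e))) = 01001100010001000100110000000000

((~d & (e | c)) & ((~a | (~b | d)) & (~b | e)))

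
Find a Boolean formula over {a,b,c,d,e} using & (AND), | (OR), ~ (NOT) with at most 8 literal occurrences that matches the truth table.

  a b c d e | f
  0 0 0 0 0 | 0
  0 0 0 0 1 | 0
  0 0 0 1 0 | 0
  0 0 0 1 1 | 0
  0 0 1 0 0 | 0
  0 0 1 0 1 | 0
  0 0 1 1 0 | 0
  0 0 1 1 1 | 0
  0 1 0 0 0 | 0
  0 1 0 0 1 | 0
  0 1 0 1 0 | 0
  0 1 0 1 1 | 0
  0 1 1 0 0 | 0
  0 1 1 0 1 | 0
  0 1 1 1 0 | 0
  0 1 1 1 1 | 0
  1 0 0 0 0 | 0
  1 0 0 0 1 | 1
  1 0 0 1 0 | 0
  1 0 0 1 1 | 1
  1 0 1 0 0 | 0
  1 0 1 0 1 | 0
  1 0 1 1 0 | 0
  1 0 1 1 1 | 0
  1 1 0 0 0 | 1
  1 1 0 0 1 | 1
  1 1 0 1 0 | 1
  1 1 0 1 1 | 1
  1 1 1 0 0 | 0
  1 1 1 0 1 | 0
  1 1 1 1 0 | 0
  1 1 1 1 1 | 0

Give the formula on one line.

((~c & (b | (~c & e))) & (~c & a))

  ~c = 11110000111100001111000011110000
  (~c & e) = 01010000010100000101000001010000
  (b | (~c & e)) = 01010000111111110101000011111111
  (~c & (b | (~c & e))) = 01010000111100000101000011110000
  (~c & a) = 00000000000000001111000011110000
  ((~c & (b | (~c & e))) & (~c & a)) = 00000000000000000101000011110000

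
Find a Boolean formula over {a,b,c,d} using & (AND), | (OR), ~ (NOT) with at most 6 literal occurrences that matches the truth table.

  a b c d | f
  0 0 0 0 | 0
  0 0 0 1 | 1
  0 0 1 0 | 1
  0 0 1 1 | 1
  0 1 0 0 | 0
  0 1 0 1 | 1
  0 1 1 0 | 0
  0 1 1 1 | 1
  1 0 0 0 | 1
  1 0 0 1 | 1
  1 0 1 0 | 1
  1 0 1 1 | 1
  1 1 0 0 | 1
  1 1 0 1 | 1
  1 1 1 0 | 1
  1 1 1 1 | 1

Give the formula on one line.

((c & ~b) | (a | d))

  ~b = 1111000011110000
  (c & ~b) = 0011000000110000
  (a | d) = 0101010111111111
  ((c & ~b) | (a | d)) = 0111010111111111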